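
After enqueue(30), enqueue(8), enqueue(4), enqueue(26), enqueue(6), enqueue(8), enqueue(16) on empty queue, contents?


enqueue(30) -> [30]
enqueue(8) -> [30, 8]
enqueue(4) -> [30, 8, 4]
enqueue(26) -> [30, 8, 4, 26]
enqueue(6) -> [30, 8, 4, 26, 6]
enqueue(8) -> [30, 8, 4, 26, 6, 8]
enqueue(16) -> [30, 8, 4, 26, 6, 8, 16]
Final queue (front to back): [30, 8, 4, 26, 6, 8, 16]


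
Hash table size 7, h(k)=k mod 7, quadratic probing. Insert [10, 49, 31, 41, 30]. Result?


Insertions: 10->slot 3; 49->slot 0; 31->slot 4; 41->slot 6; 30->slot 2
Table: [49, None, 30, 10, 31, None, 41]


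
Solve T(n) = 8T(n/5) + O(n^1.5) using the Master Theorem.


a=8, b=5, c=1.5. log_5(8)=1.292 < c=1.5. Case 3: O(n^c) = O(n^1.500)
Complexity: O(n^1.500)


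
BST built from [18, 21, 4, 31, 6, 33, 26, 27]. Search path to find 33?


BST root = 18
Search for 33: compare at each node
Path: [18, 21, 31, 33]


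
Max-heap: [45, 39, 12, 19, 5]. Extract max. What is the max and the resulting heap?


Max = 45
Replace root with last, heapify down
Resulting heap: [39, 19, 12, 5]


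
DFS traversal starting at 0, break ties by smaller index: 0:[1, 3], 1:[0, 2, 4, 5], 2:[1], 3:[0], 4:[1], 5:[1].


DFS stack-based: start with [0]
Visit order: [0, 1, 2, 4, 5, 3]


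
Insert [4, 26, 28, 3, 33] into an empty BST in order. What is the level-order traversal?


Root = 4; build tree by BST insertion.
Level-Order traversal: [4, 3, 26, 28, 33]


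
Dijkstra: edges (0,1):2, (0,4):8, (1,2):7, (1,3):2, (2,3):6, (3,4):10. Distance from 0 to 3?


Dijkstra from 0:
Distances: {0: 0, 1: 2, 2: 9, 3: 4, 4: 8}
Shortest distance to 3 = 4, path = [0, 1, 3]


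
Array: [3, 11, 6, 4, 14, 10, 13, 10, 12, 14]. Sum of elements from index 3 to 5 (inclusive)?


Prefix sums: [0, 3, 14, 20, 24, 38, 48, 61, 71, 83, 97]
Sum[3..5] = prefix[6] - prefix[3] = 48 - 20 = 28


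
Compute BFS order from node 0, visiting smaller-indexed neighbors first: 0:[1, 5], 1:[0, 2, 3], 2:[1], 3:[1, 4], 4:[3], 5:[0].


BFS queue: start with [0]
Visit order: [0, 1, 5, 2, 3, 4]


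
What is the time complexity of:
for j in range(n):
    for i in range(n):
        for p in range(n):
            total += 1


Per nesting level: O(n) * O(n) * O(n) = O(n^3)
Complexity: O(n^3)


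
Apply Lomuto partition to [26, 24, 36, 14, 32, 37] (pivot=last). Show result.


Elements <= 37 go left of pivot.
Result: [26, 24, 36, 14, 32, 37], pivot at index 5


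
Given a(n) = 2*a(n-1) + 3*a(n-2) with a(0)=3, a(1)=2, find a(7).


Build bottom-up:
...a(5)=302, a(6)=913, a(7)=2*913+3*302=2732


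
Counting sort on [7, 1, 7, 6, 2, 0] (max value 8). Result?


Count array: [1, 1, 1, 0, 0, 0, 1, 2, 0]
Reconstruct: [0, 1, 2, 6, 7, 7]


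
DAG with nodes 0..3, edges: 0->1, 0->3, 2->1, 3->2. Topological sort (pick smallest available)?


Kahn's algorithm, process smallest node first
Order: [0, 3, 2, 1]


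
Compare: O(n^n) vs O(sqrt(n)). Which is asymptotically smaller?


sublinear grows slower than n^n
O(sqrt(n)) is asymptotically smaller; O(n^n) grows faster


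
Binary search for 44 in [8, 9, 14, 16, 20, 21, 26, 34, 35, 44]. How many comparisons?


Search for 44:
[0,9] mid=4 arr[4]=20
[5,9] mid=7 arr[7]=34
[8,9] mid=8 arr[8]=35
[9,9] mid=9 arr[9]=44
Total: 4 comparisons


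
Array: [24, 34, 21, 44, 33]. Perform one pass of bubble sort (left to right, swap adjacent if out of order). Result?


After one pass: [24, 21, 34, 33, 44]


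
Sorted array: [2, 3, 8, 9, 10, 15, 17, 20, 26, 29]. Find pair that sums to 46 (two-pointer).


Two pointers: lo=0, hi=9
Found pair: (17, 29) summing to 46


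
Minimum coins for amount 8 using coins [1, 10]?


dp[0]=0; dp[i]=1+min(dp[i-c] for c in coins)
...dp[3]=3, dp[4]=4, dp[5]=5, dp[6]=6, dp[7]=7, dp[8]=8
Minimum coins for 8 = 8


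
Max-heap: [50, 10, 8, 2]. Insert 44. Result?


Append 44: [50, 10, 8, 2, 44]
Bubble up: swap idx 4(44) with idx 1(10)
Result: [50, 44, 8, 2, 10]


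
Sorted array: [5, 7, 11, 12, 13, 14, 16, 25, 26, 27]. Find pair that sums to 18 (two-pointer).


Two pointers: lo=0, hi=9
Found pair: (5, 13) summing to 18


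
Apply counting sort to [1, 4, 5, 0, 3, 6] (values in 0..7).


Count array: [1, 1, 0, 1, 1, 1, 1, 0]
Reconstruct: [0, 1, 3, 4, 5, 6]


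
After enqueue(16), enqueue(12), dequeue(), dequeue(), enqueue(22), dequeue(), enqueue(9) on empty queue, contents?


enqueue(16) -> [16]
enqueue(12) -> [16, 12]
dequeue() returns 16 -> [12]
dequeue() returns 12 -> []
enqueue(22) -> [22]
dequeue() returns 22 -> []
enqueue(9) -> [9]
Final queue (front to back): [9]


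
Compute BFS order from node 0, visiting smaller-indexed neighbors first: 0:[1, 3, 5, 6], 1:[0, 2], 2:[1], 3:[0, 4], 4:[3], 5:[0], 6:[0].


BFS queue: start with [0]
Visit order: [0, 1, 3, 5, 6, 2, 4]


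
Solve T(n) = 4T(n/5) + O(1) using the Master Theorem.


a=4, b=5, c=0. log_5(4)=0.861 > c=0. Case 1: O(n^log_b(a)) = O(n^0.861)
Complexity: O(n^0.861)


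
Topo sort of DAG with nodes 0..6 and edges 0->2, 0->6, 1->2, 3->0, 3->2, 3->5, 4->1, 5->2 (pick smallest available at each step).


Kahn's algorithm, process smallest node first
Order: [3, 0, 4, 1, 5, 2, 6]


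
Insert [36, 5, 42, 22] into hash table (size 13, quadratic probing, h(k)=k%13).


Insertions: 36->slot 10; 5->slot 5; 42->slot 3; 22->slot 9
Table: [None, None, None, 42, None, 5, None, None, None, 22, 36, None, None]


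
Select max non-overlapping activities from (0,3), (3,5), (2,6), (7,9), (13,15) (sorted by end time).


Greedy: pick earliest-ending, then skip overlaps.
Selected (4 activities): [(0, 3), (3, 5), (7, 9), (13, 15)]


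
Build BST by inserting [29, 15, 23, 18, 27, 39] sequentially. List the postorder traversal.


Root = 29; build tree by BST insertion.
Postorder traversal: [18, 27, 23, 15, 39, 29]


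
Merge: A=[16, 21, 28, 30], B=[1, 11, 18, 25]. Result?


Compare heads, take smaller each step.
Merged: [1, 11, 16, 18, 21, 25, 28, 30]


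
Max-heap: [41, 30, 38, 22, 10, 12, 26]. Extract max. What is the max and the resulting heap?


Max = 41
Replace root with last, heapify down
Resulting heap: [38, 30, 26, 22, 10, 12]


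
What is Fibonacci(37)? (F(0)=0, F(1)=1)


F(n)=F(n-1)+F(n-2)
...F(35)=9227465, F(36)=14930352, F(37)=24157817


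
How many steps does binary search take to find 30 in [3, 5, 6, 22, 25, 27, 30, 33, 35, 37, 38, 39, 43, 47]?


Search for 30:
[0,13] mid=6 arr[6]=30
Total: 1 comparisons


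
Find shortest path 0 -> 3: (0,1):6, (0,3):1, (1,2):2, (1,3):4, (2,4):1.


Dijkstra from 0:
Distances: {0: 0, 1: 5, 2: 7, 3: 1, 4: 8}
Shortest distance to 3 = 1, path = [0, 3]


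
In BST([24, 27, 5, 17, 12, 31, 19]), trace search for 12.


BST root = 24
Search for 12: compare at each node
Path: [24, 5, 17, 12]


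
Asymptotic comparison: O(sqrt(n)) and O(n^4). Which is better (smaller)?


sublinear grows slower than quartic
O(sqrt(n)) is asymptotically smaller; O(n^4) grows faster


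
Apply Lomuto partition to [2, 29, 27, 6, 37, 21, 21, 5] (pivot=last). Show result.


Elements <= 5 go left of pivot.
Result: [2, 5, 27, 6, 37, 21, 21, 29], pivot at index 1


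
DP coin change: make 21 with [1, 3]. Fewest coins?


dp[0]=0; dp[i]=1+min(dp[i-c] for c in coins)
...dp[16]=6, dp[17]=7, dp[18]=6, dp[19]=7, dp[20]=8, dp[21]=7
Minimum coins for 21 = 7


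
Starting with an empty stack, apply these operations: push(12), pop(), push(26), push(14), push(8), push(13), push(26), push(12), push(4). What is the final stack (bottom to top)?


push(12) -> [12]
pop() returns 12 -> []
push(26) -> [26]
push(14) -> [26, 14]
push(8) -> [26, 14, 8]
push(13) -> [26, 14, 8, 13]
push(26) -> [26, 14, 8, 13, 26]
push(12) -> [26, 14, 8, 13, 26, 12]
push(4) -> [26, 14, 8, 13, 26, 12, 4]
Final stack (bottom to top): [26, 14, 8, 13, 26, 12, 4]


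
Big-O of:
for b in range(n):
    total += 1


Per nesting level: O(n) = O(n)
Complexity: O(n)


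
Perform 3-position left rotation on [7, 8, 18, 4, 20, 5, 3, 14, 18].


Left rotate by 3: [4, 20, 5, 3, 14, 18, 7, 8, 18]


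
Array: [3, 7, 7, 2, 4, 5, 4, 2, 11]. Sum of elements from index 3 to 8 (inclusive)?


Prefix sums: [0, 3, 10, 17, 19, 23, 28, 32, 34, 45]
Sum[3..8] = prefix[9] - prefix[3] = 45 - 17 = 28


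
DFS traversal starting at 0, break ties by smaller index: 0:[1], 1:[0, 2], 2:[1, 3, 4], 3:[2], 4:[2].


DFS stack-based: start with [0]
Visit order: [0, 1, 2, 3, 4]


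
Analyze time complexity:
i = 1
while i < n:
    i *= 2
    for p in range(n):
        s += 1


Per nesting level: O(log n) * O(n) = O(n log n)
Complexity: O(n log n)


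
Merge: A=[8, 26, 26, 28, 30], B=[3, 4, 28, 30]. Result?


Compare heads, take smaller each step.
Merged: [3, 4, 8, 26, 26, 28, 28, 30, 30]


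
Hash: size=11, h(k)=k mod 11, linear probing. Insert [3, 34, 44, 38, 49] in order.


Insertions: 3->slot 3; 34->slot 1; 44->slot 0; 38->slot 5; 49->slot 6
Table: [44, 34, None, 3, None, 38, 49, None, None, None, None]


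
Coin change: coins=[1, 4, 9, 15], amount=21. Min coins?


dp[0]=0; dp[i]=1+min(dp[i-c] for c in coins)
...dp[16]=2, dp[17]=3, dp[18]=2, dp[19]=2, dp[20]=3, dp[21]=4
Minimum coins for 21 = 4


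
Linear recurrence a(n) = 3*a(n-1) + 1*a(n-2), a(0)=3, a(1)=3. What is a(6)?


Build bottom-up:
...a(4)=129, a(5)=426, a(6)=3*426+1*129=1407


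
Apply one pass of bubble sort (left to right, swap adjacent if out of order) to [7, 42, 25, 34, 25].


After one pass: [7, 25, 34, 25, 42]


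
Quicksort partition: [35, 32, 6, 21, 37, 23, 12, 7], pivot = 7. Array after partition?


Elements <= 7 go left of pivot.
Result: [6, 7, 35, 21, 37, 23, 12, 32], pivot at index 1


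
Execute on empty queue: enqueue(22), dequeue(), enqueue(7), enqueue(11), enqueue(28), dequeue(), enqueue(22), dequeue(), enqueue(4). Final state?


enqueue(22) -> [22]
dequeue() returns 22 -> []
enqueue(7) -> [7]
enqueue(11) -> [7, 11]
enqueue(28) -> [7, 11, 28]
dequeue() returns 7 -> [11, 28]
enqueue(22) -> [11, 28, 22]
dequeue() returns 11 -> [28, 22]
enqueue(4) -> [28, 22, 4]
Final queue (front to back): [28, 22, 4]


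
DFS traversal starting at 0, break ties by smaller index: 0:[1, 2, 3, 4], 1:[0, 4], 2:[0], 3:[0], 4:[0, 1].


DFS stack-based: start with [0]
Visit order: [0, 1, 4, 2, 3]


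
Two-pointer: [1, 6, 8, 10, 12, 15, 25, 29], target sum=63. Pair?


Two pointers: lo=0, hi=7
No pair sums to 63


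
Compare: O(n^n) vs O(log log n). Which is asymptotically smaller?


double-logarithmic grows slower than n^n
O(log log n) is asymptotically smaller; O(n^n) grows faster


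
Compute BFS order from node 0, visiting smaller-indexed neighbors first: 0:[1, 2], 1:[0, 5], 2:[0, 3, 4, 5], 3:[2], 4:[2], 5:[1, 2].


BFS queue: start with [0]
Visit order: [0, 1, 2, 5, 3, 4]


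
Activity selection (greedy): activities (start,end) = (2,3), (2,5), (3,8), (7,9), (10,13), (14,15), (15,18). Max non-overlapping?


Greedy: pick earliest-ending, then skip overlaps.
Selected (5 activities): [(2, 3), (3, 8), (10, 13), (14, 15), (15, 18)]


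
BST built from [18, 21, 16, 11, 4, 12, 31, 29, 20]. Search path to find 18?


BST root = 18
Search for 18: compare at each node
Path: [18]


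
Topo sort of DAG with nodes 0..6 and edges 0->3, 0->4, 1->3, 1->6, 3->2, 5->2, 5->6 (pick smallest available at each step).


Kahn's algorithm, process smallest node first
Order: [0, 1, 3, 4, 5, 2, 6]


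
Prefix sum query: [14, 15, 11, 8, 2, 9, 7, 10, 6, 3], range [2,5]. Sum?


Prefix sums: [0, 14, 29, 40, 48, 50, 59, 66, 76, 82, 85]
Sum[2..5] = prefix[6] - prefix[2] = 59 - 29 = 30


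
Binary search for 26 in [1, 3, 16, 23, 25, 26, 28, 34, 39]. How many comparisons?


Search for 26:
[0,8] mid=4 arr[4]=25
[5,8] mid=6 arr[6]=28
[5,5] mid=5 arr[5]=26
Total: 3 comparisons


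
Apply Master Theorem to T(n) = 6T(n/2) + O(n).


a=6, b=2, c=1. log_2(6)=2.585 > c=1. Case 1: O(n^log_b(a)) = O(n^2.585)
Complexity: O(n^2.585)


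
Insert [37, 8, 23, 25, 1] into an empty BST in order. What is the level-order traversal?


Root = 37; build tree by BST insertion.
Level-Order traversal: [37, 8, 1, 23, 25]


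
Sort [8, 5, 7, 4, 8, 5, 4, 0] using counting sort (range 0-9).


Count array: [1, 0, 0, 0, 2, 2, 0, 1, 2, 0]
Reconstruct: [0, 4, 4, 5, 5, 7, 8, 8]


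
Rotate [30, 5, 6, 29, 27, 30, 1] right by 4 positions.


Right rotate by 4: [29, 27, 30, 1, 30, 5, 6]


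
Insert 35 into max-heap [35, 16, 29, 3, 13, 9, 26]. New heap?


Append 35: [35, 16, 29, 3, 13, 9, 26, 35]
Bubble up: swap idx 7(35) with idx 3(3); swap idx 3(35) with idx 1(16)
Result: [35, 35, 29, 16, 13, 9, 26, 3]


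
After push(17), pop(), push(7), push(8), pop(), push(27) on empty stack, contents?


push(17) -> [17]
pop() returns 17 -> []
push(7) -> [7]
push(8) -> [7, 8]
pop() returns 8 -> [7]
push(27) -> [7, 27]
Final stack (bottom to top): [7, 27]


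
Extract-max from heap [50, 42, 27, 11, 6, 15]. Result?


Max = 50
Replace root with last, heapify down
Resulting heap: [42, 15, 27, 11, 6]


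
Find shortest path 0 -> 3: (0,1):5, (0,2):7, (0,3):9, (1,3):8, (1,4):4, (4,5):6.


Dijkstra from 0:
Distances: {0: 0, 1: 5, 2: 7, 3: 9, 4: 9, 5: 15}
Shortest distance to 3 = 9, path = [0, 3]


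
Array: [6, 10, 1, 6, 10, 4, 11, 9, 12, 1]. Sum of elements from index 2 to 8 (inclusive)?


Prefix sums: [0, 6, 16, 17, 23, 33, 37, 48, 57, 69, 70]
Sum[2..8] = prefix[9] - prefix[2] = 69 - 16 = 53


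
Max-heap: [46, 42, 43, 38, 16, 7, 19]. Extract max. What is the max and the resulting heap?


Max = 46
Replace root with last, heapify down
Resulting heap: [43, 42, 19, 38, 16, 7]


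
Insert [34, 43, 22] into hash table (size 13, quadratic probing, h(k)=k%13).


Insertions: 34->slot 8; 43->slot 4; 22->slot 9
Table: [None, None, None, None, 43, None, None, None, 34, 22, None, None, None]


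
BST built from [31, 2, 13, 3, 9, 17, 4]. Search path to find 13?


BST root = 31
Search for 13: compare at each node
Path: [31, 2, 13]


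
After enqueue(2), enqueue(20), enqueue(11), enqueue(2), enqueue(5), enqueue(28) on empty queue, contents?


enqueue(2) -> [2]
enqueue(20) -> [2, 20]
enqueue(11) -> [2, 20, 11]
enqueue(2) -> [2, 20, 11, 2]
enqueue(5) -> [2, 20, 11, 2, 5]
enqueue(28) -> [2, 20, 11, 2, 5, 28]
Final queue (front to back): [2, 20, 11, 2, 5, 28]


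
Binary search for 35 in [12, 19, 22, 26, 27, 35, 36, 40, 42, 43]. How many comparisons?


Search for 35:
[0,9] mid=4 arr[4]=27
[5,9] mid=7 arr[7]=40
[5,6] mid=5 arr[5]=35
Total: 3 comparisons


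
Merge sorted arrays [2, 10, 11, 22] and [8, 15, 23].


Compare heads, take smaller each step.
Merged: [2, 8, 10, 11, 15, 22, 23]


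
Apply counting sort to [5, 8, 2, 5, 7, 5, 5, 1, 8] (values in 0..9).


Count array: [0, 1, 1, 0, 0, 4, 0, 1, 2, 0]
Reconstruct: [1, 2, 5, 5, 5, 5, 7, 8, 8]


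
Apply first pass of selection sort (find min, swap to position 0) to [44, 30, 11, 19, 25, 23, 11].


After one pass: [11, 30, 44, 19, 25, 23, 11]


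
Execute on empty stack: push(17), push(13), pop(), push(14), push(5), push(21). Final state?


push(17) -> [17]
push(13) -> [17, 13]
pop() returns 13 -> [17]
push(14) -> [17, 14]
push(5) -> [17, 14, 5]
push(21) -> [17, 14, 5, 21]
Final stack (bottom to top): [17, 14, 5, 21]


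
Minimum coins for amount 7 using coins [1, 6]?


dp[0]=0; dp[i]=1+min(dp[i-c] for c in coins)
...dp[2]=2, dp[3]=3, dp[4]=4, dp[5]=5, dp[6]=1, dp[7]=2
Minimum coins for 7 = 2


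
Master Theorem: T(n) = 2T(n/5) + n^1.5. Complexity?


a=2, b=5, c=1.5. log_5(2)=0.431 < c=1.5. Case 3: O(n^c) = O(n^1.500)
Complexity: O(n^1.500)


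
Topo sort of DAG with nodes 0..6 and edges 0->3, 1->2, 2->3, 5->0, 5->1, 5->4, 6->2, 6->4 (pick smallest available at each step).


Kahn's algorithm, process smallest node first
Order: [5, 0, 1, 6, 2, 3, 4]


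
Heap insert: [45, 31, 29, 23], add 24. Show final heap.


Append 24: [45, 31, 29, 23, 24]
Bubble up: no swaps needed
Result: [45, 31, 29, 23, 24]


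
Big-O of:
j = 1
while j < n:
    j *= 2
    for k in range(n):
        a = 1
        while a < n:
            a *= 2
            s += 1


Per nesting level: O(log n) * O(n) * O(log n) = O(n (log n)^2)
Complexity: O(n (log n)^2)


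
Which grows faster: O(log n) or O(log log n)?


double-logarithmic grows slower than logarithmic
O(log log n) is asymptotically smaller; O(log n) grows faster


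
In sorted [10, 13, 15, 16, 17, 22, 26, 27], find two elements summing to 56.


Two pointers: lo=0, hi=7
No pair sums to 56


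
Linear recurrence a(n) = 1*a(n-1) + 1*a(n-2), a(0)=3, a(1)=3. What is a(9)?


Build bottom-up:
...a(7)=63, a(8)=102, a(9)=1*102+1*63=165


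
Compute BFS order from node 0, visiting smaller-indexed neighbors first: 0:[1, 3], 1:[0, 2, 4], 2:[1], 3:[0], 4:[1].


BFS queue: start with [0]
Visit order: [0, 1, 3, 2, 4]


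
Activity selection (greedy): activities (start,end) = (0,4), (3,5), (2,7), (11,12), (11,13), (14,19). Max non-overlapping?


Greedy: pick earliest-ending, then skip overlaps.
Selected (3 activities): [(0, 4), (11, 12), (14, 19)]


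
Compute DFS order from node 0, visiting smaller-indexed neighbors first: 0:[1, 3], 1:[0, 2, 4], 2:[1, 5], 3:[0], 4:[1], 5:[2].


DFS stack-based: start with [0]
Visit order: [0, 1, 2, 5, 4, 3]


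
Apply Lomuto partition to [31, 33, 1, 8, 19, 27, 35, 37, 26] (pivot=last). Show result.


Elements <= 26 go left of pivot.
Result: [1, 8, 19, 26, 31, 27, 35, 37, 33], pivot at index 3


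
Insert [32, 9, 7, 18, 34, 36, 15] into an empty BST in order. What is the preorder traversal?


Root = 32; build tree by BST insertion.
Preorder traversal: [32, 9, 7, 18, 15, 34, 36]


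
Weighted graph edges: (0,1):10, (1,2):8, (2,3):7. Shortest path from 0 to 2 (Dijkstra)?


Dijkstra from 0:
Distances: {0: 0, 1: 10, 2: 18, 3: 25}
Shortest distance to 2 = 18, path = [0, 1, 2]


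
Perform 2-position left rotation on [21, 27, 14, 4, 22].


Left rotate by 2: [14, 4, 22, 21, 27]


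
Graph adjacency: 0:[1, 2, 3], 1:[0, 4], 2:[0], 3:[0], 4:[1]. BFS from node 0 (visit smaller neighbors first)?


BFS queue: start with [0]
Visit order: [0, 1, 2, 3, 4]


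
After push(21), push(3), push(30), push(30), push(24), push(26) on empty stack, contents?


push(21) -> [21]
push(3) -> [21, 3]
push(30) -> [21, 3, 30]
push(30) -> [21, 3, 30, 30]
push(24) -> [21, 3, 30, 30, 24]
push(26) -> [21, 3, 30, 30, 24, 26]
Final stack (bottom to top): [21, 3, 30, 30, 24, 26]


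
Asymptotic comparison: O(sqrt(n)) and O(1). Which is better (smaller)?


constant grows slower than sublinear
O(1) is asymptotically smaller; O(sqrt(n)) grows faster


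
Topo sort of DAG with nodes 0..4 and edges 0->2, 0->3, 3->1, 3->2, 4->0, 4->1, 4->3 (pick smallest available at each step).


Kahn's algorithm, process smallest node first
Order: [4, 0, 3, 1, 2]


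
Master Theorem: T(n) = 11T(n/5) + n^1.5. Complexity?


a=11, b=5, c=1.5. log_5(11)=1.490 < c=1.5. Case 3: O(n^c) = O(n^1.500)
Complexity: O(n^1.500)


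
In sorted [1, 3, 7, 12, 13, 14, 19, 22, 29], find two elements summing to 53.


Two pointers: lo=0, hi=8
No pair sums to 53


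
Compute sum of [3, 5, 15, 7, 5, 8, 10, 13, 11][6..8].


Prefix sums: [0, 3, 8, 23, 30, 35, 43, 53, 66, 77]
Sum[6..8] = prefix[9] - prefix[6] = 77 - 43 = 34


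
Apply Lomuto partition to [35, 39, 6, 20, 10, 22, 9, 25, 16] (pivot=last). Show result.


Elements <= 16 go left of pivot.
Result: [6, 10, 9, 16, 39, 22, 35, 25, 20], pivot at index 3


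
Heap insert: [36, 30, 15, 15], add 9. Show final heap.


Append 9: [36, 30, 15, 15, 9]
Bubble up: no swaps needed
Result: [36, 30, 15, 15, 9]


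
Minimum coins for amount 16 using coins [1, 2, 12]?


dp[0]=0; dp[i]=1+min(dp[i-c] for c in coins)
...dp[11]=6, dp[12]=1, dp[13]=2, dp[14]=2, dp[15]=3, dp[16]=3
Minimum coins for 16 = 3


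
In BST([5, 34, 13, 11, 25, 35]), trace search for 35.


BST root = 5
Search for 35: compare at each node
Path: [5, 34, 35]


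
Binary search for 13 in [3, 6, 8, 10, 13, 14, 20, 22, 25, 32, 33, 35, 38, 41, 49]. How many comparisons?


Search for 13:
[0,14] mid=7 arr[7]=22
[0,6] mid=3 arr[3]=10
[4,6] mid=5 arr[5]=14
[4,4] mid=4 arr[4]=13
Total: 4 comparisons


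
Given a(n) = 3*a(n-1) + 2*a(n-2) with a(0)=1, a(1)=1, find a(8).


Build bottom-up:
...a(6)=773, a(7)=2753, a(8)=3*2753+2*773=9805


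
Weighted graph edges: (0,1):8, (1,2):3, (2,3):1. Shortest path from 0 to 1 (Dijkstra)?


Dijkstra from 0:
Distances: {0: 0, 1: 8, 2: 11, 3: 12}
Shortest distance to 1 = 8, path = [0, 1]


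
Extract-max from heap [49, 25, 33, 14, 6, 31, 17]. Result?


Max = 49
Replace root with last, heapify down
Resulting heap: [33, 25, 31, 14, 6, 17]


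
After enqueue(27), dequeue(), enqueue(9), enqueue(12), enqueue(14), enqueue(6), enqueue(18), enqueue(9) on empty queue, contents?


enqueue(27) -> [27]
dequeue() returns 27 -> []
enqueue(9) -> [9]
enqueue(12) -> [9, 12]
enqueue(14) -> [9, 12, 14]
enqueue(6) -> [9, 12, 14, 6]
enqueue(18) -> [9, 12, 14, 6, 18]
enqueue(9) -> [9, 12, 14, 6, 18, 9]
Final queue (front to back): [9, 12, 14, 6, 18, 9]


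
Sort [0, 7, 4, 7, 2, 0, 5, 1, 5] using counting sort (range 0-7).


Count array: [2, 1, 1, 0, 1, 2, 0, 2]
Reconstruct: [0, 0, 1, 2, 4, 5, 5, 7, 7]


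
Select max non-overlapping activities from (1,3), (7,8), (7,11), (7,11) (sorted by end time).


Greedy: pick earliest-ending, then skip overlaps.
Selected (2 activities): [(1, 3), (7, 8)]


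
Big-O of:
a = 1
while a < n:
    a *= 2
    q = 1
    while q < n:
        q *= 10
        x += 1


Per nesting level: O(log n) * O(log n) = O((log n)^2)
Complexity: O((log n)^2)


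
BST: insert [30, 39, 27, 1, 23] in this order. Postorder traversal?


Root = 30; build tree by BST insertion.
Postorder traversal: [23, 1, 27, 39, 30]


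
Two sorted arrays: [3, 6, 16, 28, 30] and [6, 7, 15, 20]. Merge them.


Compare heads, take smaller each step.
Merged: [3, 6, 6, 7, 15, 16, 20, 28, 30]


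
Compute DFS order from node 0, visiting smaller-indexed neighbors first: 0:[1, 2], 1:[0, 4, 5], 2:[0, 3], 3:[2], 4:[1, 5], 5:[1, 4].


DFS stack-based: start with [0]
Visit order: [0, 1, 4, 5, 2, 3]


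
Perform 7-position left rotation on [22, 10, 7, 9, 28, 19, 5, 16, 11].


Left rotate by 7: [16, 11, 22, 10, 7, 9, 28, 19, 5]


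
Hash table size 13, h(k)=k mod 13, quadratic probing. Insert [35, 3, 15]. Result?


Insertions: 35->slot 9; 3->slot 3; 15->slot 2
Table: [None, None, 15, 3, None, None, None, None, None, 35, None, None, None]


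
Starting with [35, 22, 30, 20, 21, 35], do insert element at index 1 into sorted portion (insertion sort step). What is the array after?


After one pass: [22, 35, 30, 20, 21, 35]


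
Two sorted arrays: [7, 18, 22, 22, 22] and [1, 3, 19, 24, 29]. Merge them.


Compare heads, take smaller each step.
Merged: [1, 3, 7, 18, 19, 22, 22, 22, 24, 29]


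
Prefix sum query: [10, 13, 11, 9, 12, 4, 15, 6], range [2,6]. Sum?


Prefix sums: [0, 10, 23, 34, 43, 55, 59, 74, 80]
Sum[2..6] = prefix[7] - prefix[2] = 74 - 23 = 51


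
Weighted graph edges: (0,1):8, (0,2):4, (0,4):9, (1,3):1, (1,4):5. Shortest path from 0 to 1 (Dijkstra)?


Dijkstra from 0:
Distances: {0: 0, 1: 8, 2: 4, 3: 9, 4: 9}
Shortest distance to 1 = 8, path = [0, 1]


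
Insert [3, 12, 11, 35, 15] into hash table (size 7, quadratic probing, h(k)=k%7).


Insertions: 3->slot 3; 12->slot 5; 11->slot 4; 35->slot 0; 15->slot 1
Table: [35, 15, None, 3, 11, 12, None]


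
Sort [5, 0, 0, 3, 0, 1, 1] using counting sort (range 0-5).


Count array: [3, 2, 0, 1, 0, 1]
Reconstruct: [0, 0, 0, 1, 1, 3, 5]


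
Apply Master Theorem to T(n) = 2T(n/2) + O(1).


a=2, b=2, c=0. log_2(2)=1 > c=0. Case 1: O(n^log_b(a)) = O(n)
Complexity: O(n)


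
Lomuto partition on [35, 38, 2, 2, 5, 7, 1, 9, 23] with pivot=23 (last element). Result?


Elements <= 23 go left of pivot.
Result: [2, 2, 5, 7, 1, 9, 23, 38, 35], pivot at index 6


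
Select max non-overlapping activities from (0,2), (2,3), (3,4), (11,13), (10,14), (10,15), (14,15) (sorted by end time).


Greedy: pick earliest-ending, then skip overlaps.
Selected (5 activities): [(0, 2), (2, 3), (3, 4), (11, 13), (14, 15)]


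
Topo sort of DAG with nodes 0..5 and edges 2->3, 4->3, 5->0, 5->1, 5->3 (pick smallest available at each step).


Kahn's algorithm, process smallest node first
Order: [2, 4, 5, 0, 1, 3]


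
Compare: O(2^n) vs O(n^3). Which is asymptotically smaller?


cubic grows slower than exponential
O(n^3) is asymptotically smaller; O(2^n) grows faster


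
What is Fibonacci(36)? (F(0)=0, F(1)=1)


F(n)=F(n-1)+F(n-2)
...F(34)=5702887, F(35)=9227465, F(36)=14930352


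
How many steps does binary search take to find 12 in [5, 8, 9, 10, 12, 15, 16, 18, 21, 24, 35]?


Search for 12:
[0,10] mid=5 arr[5]=15
[0,4] mid=2 arr[2]=9
[3,4] mid=3 arr[3]=10
[4,4] mid=4 arr[4]=12
Total: 4 comparisons


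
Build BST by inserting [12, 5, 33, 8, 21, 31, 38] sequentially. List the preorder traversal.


Root = 12; build tree by BST insertion.
Preorder traversal: [12, 5, 8, 33, 21, 31, 38]


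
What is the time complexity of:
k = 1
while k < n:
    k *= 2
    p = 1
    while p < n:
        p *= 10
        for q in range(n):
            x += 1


Per nesting level: O(log n) * O(log n) * O(n) = O(n (log n)^2)
Complexity: O(n (log n)^2)


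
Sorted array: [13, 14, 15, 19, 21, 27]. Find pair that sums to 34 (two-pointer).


Two pointers: lo=0, hi=5
Found pair: (13, 21) summing to 34


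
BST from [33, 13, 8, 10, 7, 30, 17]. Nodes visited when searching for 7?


BST root = 33
Search for 7: compare at each node
Path: [33, 13, 8, 7]


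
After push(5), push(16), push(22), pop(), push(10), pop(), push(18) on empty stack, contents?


push(5) -> [5]
push(16) -> [5, 16]
push(22) -> [5, 16, 22]
pop() returns 22 -> [5, 16]
push(10) -> [5, 16, 10]
pop() returns 10 -> [5, 16]
push(18) -> [5, 16, 18]
Final stack (bottom to top): [5, 16, 18]


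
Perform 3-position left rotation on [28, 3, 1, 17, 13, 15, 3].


Left rotate by 3: [17, 13, 15, 3, 28, 3, 1]


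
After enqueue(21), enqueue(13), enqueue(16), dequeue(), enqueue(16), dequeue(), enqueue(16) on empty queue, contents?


enqueue(21) -> [21]
enqueue(13) -> [21, 13]
enqueue(16) -> [21, 13, 16]
dequeue() returns 21 -> [13, 16]
enqueue(16) -> [13, 16, 16]
dequeue() returns 13 -> [16, 16]
enqueue(16) -> [16, 16, 16]
Final queue (front to back): [16, 16, 16]


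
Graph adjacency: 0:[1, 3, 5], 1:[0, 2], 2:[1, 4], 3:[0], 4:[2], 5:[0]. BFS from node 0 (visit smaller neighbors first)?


BFS queue: start with [0]
Visit order: [0, 1, 3, 5, 2, 4]


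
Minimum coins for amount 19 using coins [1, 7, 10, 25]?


dp[0]=0; dp[i]=1+min(dp[i-c] for c in coins)
...dp[14]=2, dp[15]=3, dp[16]=4, dp[17]=2, dp[18]=3, dp[19]=4
Minimum coins for 19 = 4


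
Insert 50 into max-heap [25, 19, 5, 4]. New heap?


Append 50: [25, 19, 5, 4, 50]
Bubble up: swap idx 4(50) with idx 1(19); swap idx 1(50) with idx 0(25)
Result: [50, 25, 5, 4, 19]


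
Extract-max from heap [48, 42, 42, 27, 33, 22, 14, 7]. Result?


Max = 48
Replace root with last, heapify down
Resulting heap: [42, 33, 42, 27, 7, 22, 14]


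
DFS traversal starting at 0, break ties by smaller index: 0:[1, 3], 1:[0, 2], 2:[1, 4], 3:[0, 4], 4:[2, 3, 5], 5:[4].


DFS stack-based: start with [0]
Visit order: [0, 1, 2, 4, 3, 5]


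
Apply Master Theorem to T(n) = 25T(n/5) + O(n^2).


a=25, b=5, c=2. log_5(25)=2 = c=2. Case 2: O(n^c log n) = O(n^2 log n)
Complexity: O(n^2 log n)


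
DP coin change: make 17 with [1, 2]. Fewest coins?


dp[0]=0; dp[i]=1+min(dp[i-c] for c in coins)
...dp[12]=6, dp[13]=7, dp[14]=7, dp[15]=8, dp[16]=8, dp[17]=9
Minimum coins for 17 = 9


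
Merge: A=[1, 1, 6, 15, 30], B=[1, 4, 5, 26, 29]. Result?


Compare heads, take smaller each step.
Merged: [1, 1, 1, 4, 5, 6, 15, 26, 29, 30]


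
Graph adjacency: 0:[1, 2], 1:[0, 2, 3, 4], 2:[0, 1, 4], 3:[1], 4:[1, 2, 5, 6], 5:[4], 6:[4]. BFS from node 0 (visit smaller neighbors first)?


BFS queue: start with [0]
Visit order: [0, 1, 2, 3, 4, 5, 6]


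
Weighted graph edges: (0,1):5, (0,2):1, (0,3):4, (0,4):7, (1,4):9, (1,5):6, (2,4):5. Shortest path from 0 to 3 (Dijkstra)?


Dijkstra from 0:
Distances: {0: 0, 1: 5, 2: 1, 3: 4, 4: 6, 5: 11}
Shortest distance to 3 = 4, path = [0, 3]


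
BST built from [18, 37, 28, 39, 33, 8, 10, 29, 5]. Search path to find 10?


BST root = 18
Search for 10: compare at each node
Path: [18, 8, 10]


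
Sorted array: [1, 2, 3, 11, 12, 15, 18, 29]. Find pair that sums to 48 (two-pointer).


Two pointers: lo=0, hi=7
No pair sums to 48


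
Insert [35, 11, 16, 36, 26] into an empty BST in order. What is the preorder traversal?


Root = 35; build tree by BST insertion.
Preorder traversal: [35, 11, 16, 26, 36]


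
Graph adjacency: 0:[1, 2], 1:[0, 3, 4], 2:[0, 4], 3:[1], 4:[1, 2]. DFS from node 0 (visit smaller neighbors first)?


DFS stack-based: start with [0]
Visit order: [0, 1, 3, 4, 2]


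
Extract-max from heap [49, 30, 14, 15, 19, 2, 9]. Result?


Max = 49
Replace root with last, heapify down
Resulting heap: [30, 19, 14, 15, 9, 2]


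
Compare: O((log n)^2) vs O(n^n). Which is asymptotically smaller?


polylogarithmic grows slower than n^n
O((log n)^2) is asymptotically smaller; O(n^n) grows faster


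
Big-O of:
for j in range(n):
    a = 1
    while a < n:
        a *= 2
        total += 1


Per nesting level: O(n) * O(log n) = O(n log n)
Complexity: O(n log n)


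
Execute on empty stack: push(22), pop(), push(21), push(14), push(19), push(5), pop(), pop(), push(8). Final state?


push(22) -> [22]
pop() returns 22 -> []
push(21) -> [21]
push(14) -> [21, 14]
push(19) -> [21, 14, 19]
push(5) -> [21, 14, 19, 5]
pop() returns 5 -> [21, 14, 19]
pop() returns 19 -> [21, 14]
push(8) -> [21, 14, 8]
Final stack (bottom to top): [21, 14, 8]


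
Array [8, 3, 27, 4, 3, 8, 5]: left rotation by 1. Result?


Left rotate by 1: [3, 27, 4, 3, 8, 5, 8]


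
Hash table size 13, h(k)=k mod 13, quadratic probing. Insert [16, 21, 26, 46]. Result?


Insertions: 16->slot 3; 21->slot 8; 26->slot 0; 46->slot 7
Table: [26, None, None, 16, None, None, None, 46, 21, None, None, None, None]


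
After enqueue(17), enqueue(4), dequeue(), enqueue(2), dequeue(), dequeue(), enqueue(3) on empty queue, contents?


enqueue(17) -> [17]
enqueue(4) -> [17, 4]
dequeue() returns 17 -> [4]
enqueue(2) -> [4, 2]
dequeue() returns 4 -> [2]
dequeue() returns 2 -> []
enqueue(3) -> [3]
Final queue (front to back): [3]


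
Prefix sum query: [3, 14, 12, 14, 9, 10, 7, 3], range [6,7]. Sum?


Prefix sums: [0, 3, 17, 29, 43, 52, 62, 69, 72]
Sum[6..7] = prefix[8] - prefix[6] = 72 - 62 = 10


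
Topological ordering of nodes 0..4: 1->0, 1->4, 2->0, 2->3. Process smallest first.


Kahn's algorithm, process smallest node first
Order: [1, 2, 0, 3, 4]


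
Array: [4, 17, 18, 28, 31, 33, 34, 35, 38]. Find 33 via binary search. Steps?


Search for 33:
[0,8] mid=4 arr[4]=31
[5,8] mid=6 arr[6]=34
[5,5] mid=5 arr[5]=33
Total: 3 comparisons


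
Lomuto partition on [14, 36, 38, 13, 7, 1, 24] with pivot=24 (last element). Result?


Elements <= 24 go left of pivot.
Result: [14, 13, 7, 1, 24, 36, 38], pivot at index 4


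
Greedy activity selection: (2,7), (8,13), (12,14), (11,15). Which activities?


Greedy: pick earliest-ending, then skip overlaps.
Selected (2 activities): [(2, 7), (8, 13)]


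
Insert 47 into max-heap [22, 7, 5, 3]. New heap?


Append 47: [22, 7, 5, 3, 47]
Bubble up: swap idx 4(47) with idx 1(7); swap idx 1(47) with idx 0(22)
Result: [47, 22, 5, 3, 7]


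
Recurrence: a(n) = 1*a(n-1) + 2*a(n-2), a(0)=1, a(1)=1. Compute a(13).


Build bottom-up:
...a(11)=1365, a(12)=2731, a(13)=1*2731+2*1365=5461


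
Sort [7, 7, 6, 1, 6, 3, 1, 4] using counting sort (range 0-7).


Count array: [0, 2, 0, 1, 1, 0, 2, 2]
Reconstruct: [1, 1, 3, 4, 6, 6, 7, 7]


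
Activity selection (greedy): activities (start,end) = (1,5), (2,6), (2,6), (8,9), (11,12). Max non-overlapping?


Greedy: pick earliest-ending, then skip overlaps.
Selected (3 activities): [(1, 5), (8, 9), (11, 12)]


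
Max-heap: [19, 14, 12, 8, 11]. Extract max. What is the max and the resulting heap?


Max = 19
Replace root with last, heapify down
Resulting heap: [14, 11, 12, 8]


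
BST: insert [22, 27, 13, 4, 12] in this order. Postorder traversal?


Root = 22; build tree by BST insertion.
Postorder traversal: [12, 4, 13, 27, 22]


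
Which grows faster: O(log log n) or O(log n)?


double-logarithmic grows slower than logarithmic
O(log log n) is asymptotically smaller; O(log n) grows faster


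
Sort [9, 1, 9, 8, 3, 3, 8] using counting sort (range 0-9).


Count array: [0, 1, 0, 2, 0, 0, 0, 0, 2, 2]
Reconstruct: [1, 3, 3, 8, 8, 9, 9]


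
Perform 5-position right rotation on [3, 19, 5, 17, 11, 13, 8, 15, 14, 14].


Right rotate by 5: [13, 8, 15, 14, 14, 3, 19, 5, 17, 11]


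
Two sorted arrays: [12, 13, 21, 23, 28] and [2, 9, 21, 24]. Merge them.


Compare heads, take smaller each step.
Merged: [2, 9, 12, 13, 21, 21, 23, 24, 28]


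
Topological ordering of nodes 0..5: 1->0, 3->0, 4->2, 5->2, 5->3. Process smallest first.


Kahn's algorithm, process smallest node first
Order: [1, 4, 5, 2, 3, 0]


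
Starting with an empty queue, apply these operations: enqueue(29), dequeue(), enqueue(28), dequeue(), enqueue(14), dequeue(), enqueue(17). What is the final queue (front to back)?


enqueue(29) -> [29]
dequeue() returns 29 -> []
enqueue(28) -> [28]
dequeue() returns 28 -> []
enqueue(14) -> [14]
dequeue() returns 14 -> []
enqueue(17) -> [17]
Final queue (front to back): [17]


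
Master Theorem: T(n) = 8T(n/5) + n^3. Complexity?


a=8, b=5, c=3. log_5(8)=1.292 < c=3. Case 3: O(n^c) = O(n^3)
Complexity: O(n^3)


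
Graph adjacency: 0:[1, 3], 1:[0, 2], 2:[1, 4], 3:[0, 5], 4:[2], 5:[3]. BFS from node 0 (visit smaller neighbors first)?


BFS queue: start with [0]
Visit order: [0, 1, 3, 2, 5, 4]


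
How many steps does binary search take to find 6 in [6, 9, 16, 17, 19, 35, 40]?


Search for 6:
[0,6] mid=3 arr[3]=17
[0,2] mid=1 arr[1]=9
[0,0] mid=0 arr[0]=6
Total: 3 comparisons


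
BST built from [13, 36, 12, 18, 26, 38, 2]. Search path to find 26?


BST root = 13
Search for 26: compare at each node
Path: [13, 36, 18, 26]


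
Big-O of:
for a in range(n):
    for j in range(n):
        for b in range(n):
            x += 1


Per nesting level: O(n) * O(n) * O(n) = O(n^3)
Complexity: O(n^3)


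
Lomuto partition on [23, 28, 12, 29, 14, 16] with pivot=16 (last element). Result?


Elements <= 16 go left of pivot.
Result: [12, 14, 16, 29, 28, 23], pivot at index 2


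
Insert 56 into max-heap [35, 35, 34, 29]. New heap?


Append 56: [35, 35, 34, 29, 56]
Bubble up: swap idx 4(56) with idx 1(35); swap idx 1(56) with idx 0(35)
Result: [56, 35, 34, 29, 35]


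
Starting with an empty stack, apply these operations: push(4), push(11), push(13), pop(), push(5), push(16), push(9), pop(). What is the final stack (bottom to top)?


push(4) -> [4]
push(11) -> [4, 11]
push(13) -> [4, 11, 13]
pop() returns 13 -> [4, 11]
push(5) -> [4, 11, 5]
push(16) -> [4, 11, 5, 16]
push(9) -> [4, 11, 5, 16, 9]
pop() returns 9 -> [4, 11, 5, 16]
Final stack (bottom to top): [4, 11, 5, 16]


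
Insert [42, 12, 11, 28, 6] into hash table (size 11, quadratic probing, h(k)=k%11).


Insertions: 42->slot 9; 12->slot 1; 11->slot 0; 28->slot 6; 6->slot 7
Table: [11, 12, None, None, None, None, 28, 6, None, 42, None]


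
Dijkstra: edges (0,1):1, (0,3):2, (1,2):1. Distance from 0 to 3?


Dijkstra from 0:
Distances: {0: 0, 1: 1, 2: 2, 3: 2}
Shortest distance to 3 = 2, path = [0, 3]


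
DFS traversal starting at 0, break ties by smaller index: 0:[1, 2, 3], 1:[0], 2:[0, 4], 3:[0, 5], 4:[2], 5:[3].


DFS stack-based: start with [0]
Visit order: [0, 1, 2, 4, 3, 5]


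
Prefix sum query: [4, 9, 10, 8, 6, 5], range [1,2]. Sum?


Prefix sums: [0, 4, 13, 23, 31, 37, 42]
Sum[1..2] = prefix[3] - prefix[1] = 23 - 4 = 19


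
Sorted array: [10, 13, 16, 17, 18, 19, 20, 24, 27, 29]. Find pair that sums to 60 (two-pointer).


Two pointers: lo=0, hi=9
No pair sums to 60


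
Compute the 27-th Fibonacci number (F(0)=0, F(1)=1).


F(n)=F(n-1)+F(n-2)
...F(25)=75025, F(26)=121393, F(27)=196418


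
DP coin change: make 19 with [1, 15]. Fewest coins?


dp[0]=0; dp[i]=1+min(dp[i-c] for c in coins)
...dp[14]=14, dp[15]=1, dp[16]=2, dp[17]=3, dp[18]=4, dp[19]=5
Minimum coins for 19 = 5


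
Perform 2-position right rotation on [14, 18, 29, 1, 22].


Right rotate by 2: [1, 22, 14, 18, 29]


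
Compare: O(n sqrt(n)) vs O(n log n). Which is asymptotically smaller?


linearithmic grows slower than n^1.5
O(n log n) is asymptotically smaller; O(n sqrt(n)) grows faster


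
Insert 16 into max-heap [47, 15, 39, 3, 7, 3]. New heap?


Append 16: [47, 15, 39, 3, 7, 3, 16]
Bubble up: no swaps needed
Result: [47, 15, 39, 3, 7, 3, 16]


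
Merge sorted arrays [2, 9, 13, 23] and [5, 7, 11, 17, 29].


Compare heads, take smaller each step.
Merged: [2, 5, 7, 9, 11, 13, 17, 23, 29]


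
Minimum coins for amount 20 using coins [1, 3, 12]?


dp[0]=0; dp[i]=1+min(dp[i-c] for c in coins)
...dp[15]=2, dp[16]=3, dp[17]=4, dp[18]=3, dp[19]=4, dp[20]=5
Minimum coins for 20 = 5


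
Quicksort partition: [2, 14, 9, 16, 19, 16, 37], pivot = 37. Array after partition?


Elements <= 37 go left of pivot.
Result: [2, 14, 9, 16, 19, 16, 37], pivot at index 6


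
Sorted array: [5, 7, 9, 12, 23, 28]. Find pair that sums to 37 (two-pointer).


Two pointers: lo=0, hi=5
Found pair: (9, 28) summing to 37


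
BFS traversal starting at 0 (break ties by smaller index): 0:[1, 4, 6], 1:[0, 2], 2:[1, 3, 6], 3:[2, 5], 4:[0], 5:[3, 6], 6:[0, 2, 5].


BFS queue: start with [0]
Visit order: [0, 1, 4, 6, 2, 5, 3]


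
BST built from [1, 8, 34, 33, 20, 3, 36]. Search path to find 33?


BST root = 1
Search for 33: compare at each node
Path: [1, 8, 34, 33]


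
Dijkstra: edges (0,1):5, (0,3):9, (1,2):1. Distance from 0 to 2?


Dijkstra from 0:
Distances: {0: 0, 1: 5, 2: 6, 3: 9}
Shortest distance to 2 = 6, path = [0, 1, 2]


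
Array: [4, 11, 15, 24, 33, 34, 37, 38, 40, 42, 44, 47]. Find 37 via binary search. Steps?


Search for 37:
[0,11] mid=5 arr[5]=34
[6,11] mid=8 arr[8]=40
[6,7] mid=6 arr[6]=37
Total: 3 comparisons


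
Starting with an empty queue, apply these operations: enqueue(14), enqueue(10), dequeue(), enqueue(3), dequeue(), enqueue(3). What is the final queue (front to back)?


enqueue(14) -> [14]
enqueue(10) -> [14, 10]
dequeue() returns 14 -> [10]
enqueue(3) -> [10, 3]
dequeue() returns 10 -> [3]
enqueue(3) -> [3, 3]
Final queue (front to back): [3, 3]


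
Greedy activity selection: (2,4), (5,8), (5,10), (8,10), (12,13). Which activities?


Greedy: pick earliest-ending, then skip overlaps.
Selected (4 activities): [(2, 4), (5, 8), (8, 10), (12, 13)]


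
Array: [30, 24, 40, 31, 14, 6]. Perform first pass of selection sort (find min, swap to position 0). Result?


After one pass: [6, 24, 40, 31, 14, 30]


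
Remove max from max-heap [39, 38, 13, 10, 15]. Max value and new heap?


Max = 39
Replace root with last, heapify down
Resulting heap: [38, 15, 13, 10]
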